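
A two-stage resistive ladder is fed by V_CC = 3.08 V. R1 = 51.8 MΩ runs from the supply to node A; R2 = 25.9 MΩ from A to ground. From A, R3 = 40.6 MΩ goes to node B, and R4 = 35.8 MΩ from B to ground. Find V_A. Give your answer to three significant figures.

V_A ≈ 0.837 V

Node A sees R2 in parallel with the series input of stage 2, R3 + R4 = 76.40 MΩ.
Effective lower resistance at A: R2 ‖ 76.40 = 19.34 MΩ.
First divider: V_A = V_CC · 19.34/(51.8 + 19.34) = 0.8374 V.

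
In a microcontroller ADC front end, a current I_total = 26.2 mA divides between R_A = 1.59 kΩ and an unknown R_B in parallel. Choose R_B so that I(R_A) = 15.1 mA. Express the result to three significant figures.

R_B ≈ 2.16 kΩ

The fraction through R_A equals R_B/(R_A+R_B).
15.1/26.2 = R_B/(R_A + R_B) → R_B = R_A · (0.5763)/(1 − 0.5763) = 1.59 × 1.360 = 2.163 kΩ.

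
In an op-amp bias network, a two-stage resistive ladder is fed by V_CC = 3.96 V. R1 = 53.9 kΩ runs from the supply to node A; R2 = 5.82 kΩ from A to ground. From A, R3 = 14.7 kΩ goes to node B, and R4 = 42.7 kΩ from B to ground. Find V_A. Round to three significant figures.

Looking into the second stage from A: R3 + R4 = 57.40 kΩ appears in parallel with R2.
R2 ‖ (R3+R4) = 5.284 kΩ.
So V_A = 3.96 × 0.08928 = 0.3536 V.

V_A ≈ 0.354 V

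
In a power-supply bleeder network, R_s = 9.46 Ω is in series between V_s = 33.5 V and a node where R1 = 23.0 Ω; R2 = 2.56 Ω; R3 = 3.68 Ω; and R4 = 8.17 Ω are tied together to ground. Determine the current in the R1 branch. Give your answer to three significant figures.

Equivalent of the parallel group: R_p = 1.207 Ω.
V_A = 33.5 × 1.207/10.67 = 3.792 V.
Branch current I = V_A/R1 = 3.792/23.0 = 0.1649 A.

I ≈ 0.165 A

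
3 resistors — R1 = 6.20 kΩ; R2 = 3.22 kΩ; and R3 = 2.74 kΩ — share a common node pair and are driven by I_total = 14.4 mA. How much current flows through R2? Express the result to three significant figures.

I ≈ 5.34 mA

Total conductance ΣG = 1/6.20 + 1/3.22 + 1/2.74 = 0.8368 (units of 1/kΩ).
Current divider: I(R2) = I_total · G_k/ΣG = 14.4 × (0.3106/0.8368) = 14.4 × 0.3711 = 5.344 mA.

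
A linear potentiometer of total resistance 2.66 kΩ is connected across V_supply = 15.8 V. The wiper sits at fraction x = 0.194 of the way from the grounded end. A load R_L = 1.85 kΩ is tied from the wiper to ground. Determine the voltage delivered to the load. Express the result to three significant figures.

Lower segment x·R_p = 0.5160 kΩ; upper segment (1−x)·R_p = 2.144 kΩ.
(x·R_p) ‖ R_L = 0.4035 kΩ.
Loaded-divider output: V_out = 15.8 × 0.1584 = 2.503 V.
(Unloaded: V_out = x·V_supply = 3.07 V.)

V_out ≈ 2.50 V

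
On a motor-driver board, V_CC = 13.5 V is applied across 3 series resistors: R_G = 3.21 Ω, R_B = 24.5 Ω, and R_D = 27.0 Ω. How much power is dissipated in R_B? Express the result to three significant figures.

Series current I = V_CC/ΣR = 13.5/54.71 = 0.2468 A.
P = I²R = 0.06089 × 24.5 = 1.492 W.

P ≈ 1.49 W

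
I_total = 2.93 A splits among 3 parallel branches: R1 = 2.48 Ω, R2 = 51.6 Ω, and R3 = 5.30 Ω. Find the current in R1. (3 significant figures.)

I ≈ 1.93 A

ΣG = 1/2.48 + 1/51.6 + 1/5.30 = 0.6113.
R1 takes the fraction G_k/ΣG = 0.4032/0.6113 = 0.6596, so I = 2.93 × 0.6596 = 1.933 A.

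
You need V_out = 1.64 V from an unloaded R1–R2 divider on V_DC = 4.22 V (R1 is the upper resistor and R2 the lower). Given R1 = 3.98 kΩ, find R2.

R2 ≈ 2.53 kΩ

Required fraction k = V_out/V_DC = 0.3886.
So R2 = R1 · V_out/(V_DC − V_out) = 3.98 × 1.64/(4.22 − 1.64) = 3.98 × 0.6357 = 2.530 kΩ.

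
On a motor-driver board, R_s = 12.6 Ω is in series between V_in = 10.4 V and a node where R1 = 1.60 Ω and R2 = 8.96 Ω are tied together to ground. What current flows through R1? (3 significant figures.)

Equivalent of the parallel group: R_p = 1.358 Ω.
V_A by voltage divider: V_A = 10.4 × 1.358/(12.6 + 1.358) = 1.012 V.
I(R1) = V_A / R1 = 1.012/1.60 = 0.6322 A.

I ≈ 0.632 A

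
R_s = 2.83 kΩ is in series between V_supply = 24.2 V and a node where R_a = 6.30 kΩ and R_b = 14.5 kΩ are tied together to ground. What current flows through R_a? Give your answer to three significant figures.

I ≈ 2.34 mA

Equivalent of the parallel group: R_p = 4.392 kΩ.
Node voltage V_A = V_supply · R_p/(R_s + R_p) = 24.2 × 0.6081 = 14.72 V.
I(R_a) = V_A / R_a = 14.72/6.30 = 2.336 mA.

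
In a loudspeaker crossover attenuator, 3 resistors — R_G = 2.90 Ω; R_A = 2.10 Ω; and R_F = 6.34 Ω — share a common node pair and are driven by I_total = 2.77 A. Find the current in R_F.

I ≈ 0.446 A

Conductances: ΣG = 1/2.90 + 1/2.10 + 1/6.34 = 0.9787 (1/Ω).
By the current-divider rule, I = I_total · G_k/ΣG = 2.77 × 0.1612 = 0.4464 A.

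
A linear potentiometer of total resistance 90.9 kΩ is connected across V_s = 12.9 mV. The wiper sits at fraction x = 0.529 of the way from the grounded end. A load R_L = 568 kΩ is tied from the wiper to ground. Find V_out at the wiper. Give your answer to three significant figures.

The pot divides into 42.81 kΩ above the wiper and 48.09 kΩ below.
R_L loads the lower segment: effective lower R = 44.33 kΩ.
Then V_out = V_s · 44.33/(42.81 + 44.33) = 6.562 mV.

V_out ≈ 6.56 mV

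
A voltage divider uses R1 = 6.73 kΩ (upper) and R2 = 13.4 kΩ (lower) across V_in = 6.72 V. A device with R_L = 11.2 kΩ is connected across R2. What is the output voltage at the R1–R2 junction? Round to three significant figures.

V_out ≈ 3.20 V

The load sits in parallel with R2, giving an effective lower resistance R2' = R2·R_L/(R2+R_L) = 6.101 kΩ.
Voltage divider with the loaded lower leg: V_out = 6.72 × 6.101/(6.73 + 6.101) = 6.72 × 0.4755 = 3.195 V.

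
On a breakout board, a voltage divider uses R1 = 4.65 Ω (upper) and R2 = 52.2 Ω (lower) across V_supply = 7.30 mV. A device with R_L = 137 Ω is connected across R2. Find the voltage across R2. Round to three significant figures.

R2 ‖ R_L = (52.2 × 137)/(52.2 + 137) = 37.80 Ω.
Voltage divider with the loaded lower leg: V_out = 7.30 × 37.80/(4.65 + 37.80) = 7.30 × 0.8905 = 6.500 mV.

V_out ≈ 6.50 mV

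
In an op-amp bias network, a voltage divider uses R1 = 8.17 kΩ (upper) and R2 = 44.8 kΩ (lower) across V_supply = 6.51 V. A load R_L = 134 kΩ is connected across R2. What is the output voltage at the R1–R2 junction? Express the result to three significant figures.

R2 ‖ R_L = (44.8 × 134)/(44.8 + 134) = 33.57 kΩ.
Voltage divider with the loaded lower leg: V_out = 6.51 × 33.57/(8.17 + 33.57) = 6.51 × 0.8043 = 5.236 V.
(Unloaded it would be 5.51 V; the load pulls it down.)

V_out ≈ 5.24 V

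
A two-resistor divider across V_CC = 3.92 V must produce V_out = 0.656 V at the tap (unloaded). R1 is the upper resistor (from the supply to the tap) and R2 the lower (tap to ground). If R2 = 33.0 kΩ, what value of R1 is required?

Required fraction k = V_out/V_CC = 0.1673.
Rearranging, R1 = R2·(1−k)/k = 33.0 × 4.976 = 164.2 kΩ.

R1 ≈ 164 kΩ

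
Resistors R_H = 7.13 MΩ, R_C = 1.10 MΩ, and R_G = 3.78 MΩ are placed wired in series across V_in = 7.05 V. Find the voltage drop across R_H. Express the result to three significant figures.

V ≈ 4.19 V

ΣR = 7.13 + 1.10 + 3.78 = 12.01 MΩ.
V = V_in · R/ΣR = 7.05 × 0.5937 = 4.185 V.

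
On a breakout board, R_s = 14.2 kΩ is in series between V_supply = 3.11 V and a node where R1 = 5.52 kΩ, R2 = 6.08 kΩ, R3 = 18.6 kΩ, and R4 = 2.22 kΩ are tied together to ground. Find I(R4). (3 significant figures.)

I ≈ 0.107 mA

Combine the parallel branches: R_p = (1/5.52 + 1/6.08 + 1/18.6 + 1/2.22)⁻¹ = 1.177 kΩ.
Node voltage V_A = V_supply · R_p/(R_s + R_p) = 3.11 × 0.07652 = 0.2380 V.
Branch current I = V_A/R4 = 0.2380/2.22 = 0.1072 mA.
(Equivalently: I_total = 0.2023 mA, then current-divider fraction G_k/ΣG = 0.5300.)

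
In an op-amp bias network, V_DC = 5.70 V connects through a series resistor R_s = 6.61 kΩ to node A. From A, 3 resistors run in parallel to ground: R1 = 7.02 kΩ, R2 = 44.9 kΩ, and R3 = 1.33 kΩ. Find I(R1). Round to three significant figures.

Combine the parallel branches: R_p = (1/7.02 + 1/44.9 + 1/1.33)⁻¹ = 1.091 kΩ.
V_A = 5.70 × 1.091/7.701 = 0.8075 V.
I(R1) = V_A / R1 = 0.8075/7.02 = 0.1150 mA.

I ≈ 0.115 mA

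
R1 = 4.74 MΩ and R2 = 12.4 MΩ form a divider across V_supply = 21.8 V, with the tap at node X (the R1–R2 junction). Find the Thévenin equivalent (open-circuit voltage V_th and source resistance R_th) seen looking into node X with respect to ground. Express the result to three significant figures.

V_th ≈ 15.8 V, R_th ≈ 3.43 MΩ

V_th is the unloaded tap voltage: V_supply · R2/(R1+R2) = 21.8 × 0.7235 = 15.77 V.
Looking into X with the source shorted: R_th = R1·R2/(R1+R2) = 4.740 × 12.4/17.14 = 3.429 MΩ.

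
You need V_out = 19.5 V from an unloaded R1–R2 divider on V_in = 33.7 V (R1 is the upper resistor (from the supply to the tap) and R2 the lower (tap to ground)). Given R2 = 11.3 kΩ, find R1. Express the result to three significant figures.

R1 ≈ 8.23 kΩ

Required fraction k = V_out/V_in = 0.5786.
R1 = R2·(1/k − 1) = 11.3 × 0.7282 = 8.229 kΩ.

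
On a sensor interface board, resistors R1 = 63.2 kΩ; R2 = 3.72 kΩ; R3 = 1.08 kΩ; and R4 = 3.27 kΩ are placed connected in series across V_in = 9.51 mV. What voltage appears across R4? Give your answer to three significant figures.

V ≈ 0.436 mV

ΣR = 63.2 + 3.72 + 1.08 + 3.27 = 71.27 kΩ.
V = V_in · R/ΣR = 9.51 × 0.04588 = 0.4363 mV.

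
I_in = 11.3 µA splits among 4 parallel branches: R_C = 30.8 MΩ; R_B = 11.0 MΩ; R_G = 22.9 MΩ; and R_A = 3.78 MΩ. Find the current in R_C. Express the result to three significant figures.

I ≈ 0.850 µA

ΣG = 1/30.8 + 1/11.0 + 1/22.9 + 1/3.78 = 0.4316.
R_C takes the fraction G_k/ΣG = 0.03247/0.4316 = 0.07523, so I = 11.3 × 0.07523 = 0.8501 µA.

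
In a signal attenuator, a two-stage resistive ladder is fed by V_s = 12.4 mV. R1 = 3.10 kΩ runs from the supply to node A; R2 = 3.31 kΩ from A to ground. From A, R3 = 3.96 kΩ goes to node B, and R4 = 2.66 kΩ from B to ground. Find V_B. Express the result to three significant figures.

V_B ≈ 2.07 mV

The second stage (R3 + R4 = 6.620 kΩ) loads node A in parallel with R2.
Effective lower resistance at A: R2 ‖ 6.620 = 2.207 kΩ.
V_A = 12.4 × 2.207/(3.10 + 2.207) = 5.156 mV.
Then the unloaded second divider: V_B = V_A × R4/(R3+R4) = 5.156 × 0.4018 = 2.072 mV.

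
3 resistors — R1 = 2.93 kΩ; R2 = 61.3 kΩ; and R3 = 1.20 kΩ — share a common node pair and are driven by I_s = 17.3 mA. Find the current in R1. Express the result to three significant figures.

I ≈ 4.96 mA

Total conductance ΣG = 1/2.93 + 1/61.3 + 1/1.20 = 1.191 (units of 1/kΩ).
Current divider: I(R1) = I_s · G_k/ΣG = 17.3 × (0.3413/1.191) = 17.3 × 0.2866 = 4.958 mA.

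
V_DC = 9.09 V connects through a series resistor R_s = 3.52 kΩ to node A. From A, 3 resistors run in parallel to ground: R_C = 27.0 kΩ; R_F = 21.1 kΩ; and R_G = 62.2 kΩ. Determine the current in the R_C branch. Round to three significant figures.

Equivalent of the parallel group: R_p = 9.949 kΩ.
Node voltage V_A = V_DC · R_p/(R_s + R_p) = 9.09 × 0.7387 = 6.714 V.
I(R_C) = V_A / R_C = 6.714/27.0 = 0.2487 mA.

I ≈ 0.249 mA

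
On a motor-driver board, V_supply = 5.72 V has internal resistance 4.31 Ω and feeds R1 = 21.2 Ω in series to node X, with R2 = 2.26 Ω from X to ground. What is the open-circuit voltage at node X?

R1' = 4.31 + 21.2 = 25.51 Ω (source resistance + R1).
With X open, the divider is unloaded: V_th = 5.72 × 2.26/27.77 = 0.4655 V.

V_th ≈ 0.466 V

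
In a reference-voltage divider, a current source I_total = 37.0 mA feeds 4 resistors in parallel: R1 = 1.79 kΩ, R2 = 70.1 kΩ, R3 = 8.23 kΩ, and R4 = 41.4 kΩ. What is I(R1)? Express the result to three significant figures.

Conductances: ΣG = 1/1.79 + 1/70.1 + 1/8.23 + 1/41.4 = 0.7186 (1/kΩ).
R1 takes the fraction G_k/ΣG = 0.5587/0.7186 = 0.7774, so I = 37.0 × 0.7774 = 28.77 mA.

I ≈ 28.8 mA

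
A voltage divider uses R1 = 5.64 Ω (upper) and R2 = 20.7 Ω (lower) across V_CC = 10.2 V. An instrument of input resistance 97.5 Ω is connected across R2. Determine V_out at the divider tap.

V_out ≈ 7.67 V

The load sits in parallel with R2, giving an effective lower resistance R2' = R2·R_L/(R2+R_L) = 17.07 Ω.
Then V_out = V_CC · R2'/(R1 + R2') = 10.2 × 17.07/22.71 = 7.667 V.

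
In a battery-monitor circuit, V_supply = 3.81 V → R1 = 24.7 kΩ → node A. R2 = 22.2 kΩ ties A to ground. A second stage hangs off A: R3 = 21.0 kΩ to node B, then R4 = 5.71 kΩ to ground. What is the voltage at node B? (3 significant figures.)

The second stage (R3 + R4 = 26.71 kΩ) loads node A in parallel with R2.
Effective lower resistance at A: R2 ‖ 26.71 = 12.12 kΩ.
First divider: V_A = V_supply · 12.12/(24.7 + 12.12) = 1.254 V.
V_B = V_A × 0.2138 = 0.2682 V.

V_B ≈ 0.268 V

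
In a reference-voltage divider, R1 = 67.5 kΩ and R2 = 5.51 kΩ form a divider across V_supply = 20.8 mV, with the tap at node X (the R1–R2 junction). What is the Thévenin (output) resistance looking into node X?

R_th ≈ 5.09 kΩ

Zeroing V_supply shorts the top of R1 to ground, so R_th = R1 ‖ R2 = 5.094 kΩ.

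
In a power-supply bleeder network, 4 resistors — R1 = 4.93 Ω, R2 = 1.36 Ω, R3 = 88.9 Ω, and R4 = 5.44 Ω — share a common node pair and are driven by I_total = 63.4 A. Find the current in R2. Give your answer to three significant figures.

ΣG = 1/4.93 + 1/1.36 + 1/88.9 + 1/5.44 = 1.133.
By the current-divider rule, I = I_total · G_k/ΣG = 63.4 × 0.6489 = 41.14 A.

I ≈ 41.1 A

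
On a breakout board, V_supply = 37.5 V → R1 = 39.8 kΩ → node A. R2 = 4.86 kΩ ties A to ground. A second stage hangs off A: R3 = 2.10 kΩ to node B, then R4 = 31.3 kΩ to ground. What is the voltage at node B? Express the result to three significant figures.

The second stage (R3 + R4 = 33.40 kΩ) loads node A in parallel with R2.
R2 ‖ (R3+R4) = 4.243 kΩ.
V_A = 37.5 × 4.243/(39.8 + 4.243) = 3.612 V.
Then the unloaded second divider: V_B = V_A × R4/(R3+R4) = 3.612 × 0.9371 = 3.385 V.

V_B ≈ 3.39 V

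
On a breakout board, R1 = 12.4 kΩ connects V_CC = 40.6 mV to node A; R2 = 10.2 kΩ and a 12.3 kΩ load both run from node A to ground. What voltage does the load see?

V_out ≈ 12.6 mV

The load sits in parallel with R2, giving an effective lower resistance R2' = R2·R_L/(R2+R_L) = 5.576 kΩ.
Then V_out = V_CC · R2'/(R1 + R2') = 40.6 × 5.576/17.98 = 12.59 mV.
(Unloaded it would be 18.3 mV; the load pulls it down.)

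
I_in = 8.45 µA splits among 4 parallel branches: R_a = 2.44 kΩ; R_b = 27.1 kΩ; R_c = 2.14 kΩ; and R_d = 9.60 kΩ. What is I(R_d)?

I ≈ 0.864 µA

ΣG = 1/2.44 + 1/27.1 + 1/2.14 + 1/9.60 = 1.018.
R_d takes the fraction G_k/ΣG = 0.1042/1.018 = 0.1023, so I = 8.45 × 0.1023 = 0.8645 µA.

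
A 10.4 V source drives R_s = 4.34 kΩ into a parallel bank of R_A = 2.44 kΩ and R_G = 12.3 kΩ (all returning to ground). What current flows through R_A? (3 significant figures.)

Equivalent of the parallel group: R_p = 2.036 kΩ.
V_A by voltage divider: V_A = 10.4 × 2.036/(4.34 + 2.036) = 3.321 V.
Branch current I = V_A/R_A = 3.321/2.44 = 1.361 mA.
(Equivalently: I_total = 1.631 mA, then current-divider fraction G_k/ΣG = 0.8345.)

I ≈ 1.36 mA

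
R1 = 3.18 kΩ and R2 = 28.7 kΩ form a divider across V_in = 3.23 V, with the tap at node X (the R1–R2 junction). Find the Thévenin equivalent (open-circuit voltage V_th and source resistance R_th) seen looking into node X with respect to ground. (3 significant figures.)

With X open, the divider is unloaded: V_th = 3.23 × 28.7/31.88 = 2.908 V.
With V_in suppressed (replaced by a short), R_th = R1 ‖ R2 = (3.180 × 28.7)/(3.180 + 28.7) = 2.863 kΩ.

V_th ≈ 2.91 V, R_th ≈ 2.86 kΩ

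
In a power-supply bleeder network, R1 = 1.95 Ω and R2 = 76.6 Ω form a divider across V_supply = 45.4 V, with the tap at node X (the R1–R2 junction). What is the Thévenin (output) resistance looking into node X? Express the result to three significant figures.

R_th ≈ 1.90 Ω

Looking into X with the source shorted: R_th = R1·R2/(R1+R2) = 1.950 × 76.6/78.55 = 1.902 Ω.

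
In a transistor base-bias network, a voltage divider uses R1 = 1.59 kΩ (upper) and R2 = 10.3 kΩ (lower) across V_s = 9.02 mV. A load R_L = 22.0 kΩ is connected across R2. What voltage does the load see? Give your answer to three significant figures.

The load sits in parallel with R2, giving an effective lower resistance R2' = R2·R_L/(R2+R_L) = 7.015 kΩ.
Voltage divider with the loaded lower leg: V_out = 9.02 × 7.015/(1.59 + 7.015) = 9.02 × 0.8152 = 7.353 mV.
(Unloaded it would be 7.81 mV; the load pulls it down.)

V_out ≈ 7.35 mV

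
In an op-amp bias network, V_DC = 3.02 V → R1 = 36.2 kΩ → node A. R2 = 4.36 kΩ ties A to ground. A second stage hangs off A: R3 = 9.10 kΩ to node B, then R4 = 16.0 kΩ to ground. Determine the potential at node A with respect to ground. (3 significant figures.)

Looking into the second stage from A: R3 + R4 = 25.10 kΩ appears in parallel with R2.
Effective lower resistance at A: R2 ‖ 25.10 = 3.715 kΩ.
First divider: V_A = V_DC · 3.715/(36.2 + 3.715) = 0.2811 V.

V_A ≈ 0.281 V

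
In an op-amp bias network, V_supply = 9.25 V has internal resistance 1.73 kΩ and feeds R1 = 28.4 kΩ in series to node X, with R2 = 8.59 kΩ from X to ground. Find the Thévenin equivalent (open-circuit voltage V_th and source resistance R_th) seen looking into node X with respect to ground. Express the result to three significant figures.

R1' = 1.73 + 28.4 = 30.13 kΩ (source resistance + R1).
V_th is the unloaded tap voltage: V_supply · R2/(R1'+R2) = 9.25 × 0.2218 = 2.052 V.
With V_supply suppressed (replaced by a short), R_th = R1' ‖ R2 = (30.13 × 8.59)/(30.13 + 8.59) = 6.684 kΩ.

V_th ≈ 2.05 V, R_th ≈ 6.68 kΩ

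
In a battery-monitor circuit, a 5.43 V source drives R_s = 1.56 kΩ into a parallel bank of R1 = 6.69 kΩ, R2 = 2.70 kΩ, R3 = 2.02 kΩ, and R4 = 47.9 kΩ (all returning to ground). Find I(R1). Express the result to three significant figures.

I ≈ 0.310 mA

Parallel bank: R_p = 1/(1/6.69 + 1/2.70 + 1/2.02 + 1/47.9) = 0.9655 kΩ.
V_A by voltage divider: V_A = 5.43 × 0.9655/(1.56 + 0.9655) = 2.076 V.
I(R1) = V_A / R1 = 2.076/6.69 = 0.3103 mA.
(Check via current divider: I_total = 2.150 mA; share G_k/ΣG = 0.1443 → same result.)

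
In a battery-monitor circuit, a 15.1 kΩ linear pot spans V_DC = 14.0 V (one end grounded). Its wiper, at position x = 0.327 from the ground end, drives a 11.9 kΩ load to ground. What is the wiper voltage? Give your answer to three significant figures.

V_out ≈ 3.58 V

Split the track: R_lower = x·R_p = 4.938 kΩ, R_upper = (1−x)·R_p = 10.16 kΩ.
Lower segment in parallel with the load: 4.938 ‖ 11.9 = 3.490 kΩ.
Loaded-divider output: V_out = 14.0 × 0.2556 = 3.579 V.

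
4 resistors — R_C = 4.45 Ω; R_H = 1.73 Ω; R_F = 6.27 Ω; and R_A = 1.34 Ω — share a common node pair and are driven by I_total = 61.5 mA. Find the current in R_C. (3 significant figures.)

I ≈ 8.09 mA

ΣG = 1/4.45 + 1/1.73 + 1/6.27 + 1/1.34 = 1.709.
Current divider: I(R_C) = I_total · G_k/ΣG = 61.5 × (0.2247/1.709) = 61.5 × 0.1315 = 8.089 mA.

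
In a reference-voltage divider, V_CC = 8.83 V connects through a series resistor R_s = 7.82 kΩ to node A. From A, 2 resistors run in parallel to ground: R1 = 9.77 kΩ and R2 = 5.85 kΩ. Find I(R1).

Equivalent of the parallel group: R_p = 3.659 kΩ.
Node voltage V_A = V_CC · R_p/(R_s + R_p) = 8.83 × 0.3188 = 2.815 V.
I(R1) = V_A / R1 = 2.815/9.77 = 0.2881 mA.

I ≈ 0.288 mA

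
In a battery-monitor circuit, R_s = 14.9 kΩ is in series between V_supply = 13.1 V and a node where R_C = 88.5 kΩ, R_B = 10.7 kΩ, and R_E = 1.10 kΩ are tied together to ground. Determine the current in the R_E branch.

Equivalent of the parallel group: R_p = 0.9863 kΩ.
V_A by voltage divider: V_A = 13.1 × 0.9863/(14.9 + 0.9863) = 0.8133 V.
I(R_E) = V_A / R_E = 0.8133/1.10 = 0.7394 mA.
(Check via current divider: I_total = 0.8246 mA; share G_k/ΣG = 0.8967 → same result.)

I ≈ 0.739 mA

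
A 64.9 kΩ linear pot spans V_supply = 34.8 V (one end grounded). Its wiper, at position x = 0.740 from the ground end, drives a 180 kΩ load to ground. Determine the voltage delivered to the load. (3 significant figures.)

V_out ≈ 24.1 V

The pot divides into 16.87 kΩ above the wiper and 48.03 kΩ below.
R_L loads the lower segment: effective lower R = 37.91 kΩ.
Then V_out = V_supply · 37.91/(16.87 + 37.91) = 24.08 V.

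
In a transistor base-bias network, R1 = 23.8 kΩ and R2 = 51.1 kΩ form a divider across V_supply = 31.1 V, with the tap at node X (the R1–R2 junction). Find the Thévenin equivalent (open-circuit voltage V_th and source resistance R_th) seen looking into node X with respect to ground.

V_th ≈ 21.2 V, R_th ≈ 16.2 kΩ

With X open, the divider is unloaded: V_th = 31.1 × 51.1/74.90 = 21.22 V.
Zeroing V_supply shorts the top of R1 to ground, so R_th = R1 ‖ R2 = 16.24 kΩ.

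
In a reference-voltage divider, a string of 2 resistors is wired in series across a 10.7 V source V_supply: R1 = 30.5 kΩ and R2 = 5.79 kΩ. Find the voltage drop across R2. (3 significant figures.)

V ≈ 1.71 V

Total series resistance ΣR = 30.5 + 5.79 = 36.29 kΩ.
V = V_supply · R/ΣR = 10.7 × 0.1595 = 1.707 V.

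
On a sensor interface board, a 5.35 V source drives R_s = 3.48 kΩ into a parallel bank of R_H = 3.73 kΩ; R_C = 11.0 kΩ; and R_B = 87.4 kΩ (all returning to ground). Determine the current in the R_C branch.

I ≈ 0.212 mA

Equivalent of the parallel group: R_p = 2.699 kΩ.
V_A = 5.35 × 2.699/6.179 = 2.337 V.
I(R_C) = V_A / R_C = 2.337/11.0 = 0.2125 mA.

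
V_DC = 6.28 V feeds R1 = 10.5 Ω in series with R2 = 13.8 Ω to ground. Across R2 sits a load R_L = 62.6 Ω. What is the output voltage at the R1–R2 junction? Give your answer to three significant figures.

V_out ≈ 3.26 V

The load sits in parallel with R2, giving an effective lower resistance R2' = R2·R_L/(R2+R_L) = 11.31 Ω.
Voltage divider with the loaded lower leg: V_out = 6.28 × 11.31/(10.5 + 11.31) = 6.28 × 0.5185 = 3.256 V.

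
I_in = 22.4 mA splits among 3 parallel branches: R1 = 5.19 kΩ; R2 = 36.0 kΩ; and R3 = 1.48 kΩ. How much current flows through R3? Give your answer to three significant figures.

Total conductance ΣG = 1/5.19 + 1/36.0 + 1/1.48 = 0.8961 (units of 1/kΩ).
Current divider: I(R3) = I_in · G_k/ΣG = 22.4 × (0.6757/0.8961) = 22.4 × 0.7540 = 16.89 mA.

I ≈ 16.9 mA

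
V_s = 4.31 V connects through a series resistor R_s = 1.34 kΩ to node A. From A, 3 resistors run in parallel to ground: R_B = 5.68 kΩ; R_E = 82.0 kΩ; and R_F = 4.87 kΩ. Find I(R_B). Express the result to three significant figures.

Parallel bank: R_p = 1/(1/5.68 + 1/82.0 + 1/4.87) = 2.541 kΩ.
V_A = 4.31 × 2.541/3.881 = 2.822 V.
Branch current I = V_A/R_B = 2.822/5.68 = 0.4968 mA.
(Equivalently: I_total = 1.111 mA, then current-divider fraction G_k/ΣG = 0.4473.)

I ≈ 0.497 mA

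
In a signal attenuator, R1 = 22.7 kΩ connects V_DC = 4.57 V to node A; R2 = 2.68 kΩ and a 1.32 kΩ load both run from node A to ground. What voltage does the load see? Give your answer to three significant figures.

V_out ≈ 0.171 V

R2 ‖ R_L = (2.68 × 1.32)/(2.68 + 1.32) = 0.8844 kΩ.
Now apply the divider: V_out = 4.57 × 0.03750 = 0.1714 V.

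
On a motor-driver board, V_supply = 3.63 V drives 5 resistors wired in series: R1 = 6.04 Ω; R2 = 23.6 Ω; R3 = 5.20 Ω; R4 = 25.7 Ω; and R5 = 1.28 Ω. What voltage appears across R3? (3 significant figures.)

V ≈ 0.305 V

Total series resistance ΣR = 6.04 + 23.6 + 5.20 + 25.7 + 1.28 = 61.82 Ω.
V = V_supply · R/ΣR = 3.63 × 0.08412 = 0.3053 V.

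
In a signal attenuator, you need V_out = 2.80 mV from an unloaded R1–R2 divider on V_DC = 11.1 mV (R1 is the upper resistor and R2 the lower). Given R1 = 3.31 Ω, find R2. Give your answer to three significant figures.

The divider ratio is R2/(R1+R2) = 2.80/11.1 = 0.2523.
So R2 = R1 · V_out/(V_DC − V_out) = 3.31 × 2.80/(11.1 − 2.80) = 3.31 × 0.3373 = 1.117 Ω.

R2 ≈ 1.12 Ω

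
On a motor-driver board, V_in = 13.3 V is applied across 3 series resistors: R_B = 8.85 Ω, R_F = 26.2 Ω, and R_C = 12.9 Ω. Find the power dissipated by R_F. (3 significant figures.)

The common current is I = 13.3/47.95 = 0.2774 A.
P = I²R = 0.07694 × 26.2 = 2.016 W.

P ≈ 2.02 W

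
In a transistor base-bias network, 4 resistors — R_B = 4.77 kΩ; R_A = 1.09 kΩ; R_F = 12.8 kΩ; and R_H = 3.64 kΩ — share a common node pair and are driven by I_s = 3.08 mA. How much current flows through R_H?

I ≈ 0.572 mA

Total conductance ΣG = 1/4.77 + 1/1.09 + 1/12.8 + 1/3.64 = 1.480 (units of 1/kΩ).
R_H takes the fraction G_k/ΣG = 0.2747/1.480 = 0.1856, so I = 3.08 × 0.1856 = 0.5718 mA.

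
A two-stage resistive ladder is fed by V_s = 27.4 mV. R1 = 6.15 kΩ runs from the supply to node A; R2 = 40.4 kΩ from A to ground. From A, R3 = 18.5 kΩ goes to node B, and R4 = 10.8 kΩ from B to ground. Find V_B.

V_B ≈ 7.41 mV

Node A sees R2 in parallel with the series input of stage 2, R3 + R4 = 29.30 kΩ.
R2 ‖ (R3+R4) = 16.98 kΩ.
V_A = 27.4 × 16.98/(6.15 + 16.98) = 20.12 mV.
V_B = V_A × 0.3686 = 7.415 mV.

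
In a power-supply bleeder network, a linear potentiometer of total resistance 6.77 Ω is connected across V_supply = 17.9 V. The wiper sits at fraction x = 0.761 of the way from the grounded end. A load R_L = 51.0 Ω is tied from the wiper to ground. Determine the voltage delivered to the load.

Lower segment x·R_p = 5.152 Ω; upper segment (1−x)·R_p = 1.618 Ω.
R_L loads the lower segment: effective lower R = 4.679 Ω.
Then V_out = V_supply · 4.679/(1.618 + 4.679) = 13.30 V.
(Unloaded: V_out = x·V_supply = 13.6 V.)

V_out ≈ 13.3 V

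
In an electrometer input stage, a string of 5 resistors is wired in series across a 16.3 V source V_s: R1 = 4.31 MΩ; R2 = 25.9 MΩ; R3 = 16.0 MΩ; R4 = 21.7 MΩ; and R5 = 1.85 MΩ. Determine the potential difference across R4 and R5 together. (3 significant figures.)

V ≈ 5.50 V

Total series resistance ΣR = 4.31 + 25.9 + 16.0 + 21.7 + 1.85 = 69.76 MΩ.
R_{R4..R5} = 21.7 + 1.85 = 23.55 MΩ.
By the voltage-divider rule, V = 16.3 × 23.55/69.76 = 5.503 V.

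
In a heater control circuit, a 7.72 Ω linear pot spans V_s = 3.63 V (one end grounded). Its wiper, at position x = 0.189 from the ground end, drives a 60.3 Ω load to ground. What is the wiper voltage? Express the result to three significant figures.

V_out ≈ 0.673 V

Split the track: R_lower = x·R_p = 1.459 Ω, R_upper = (1−x)·R_p = 6.261 Ω.
(x·R_p) ‖ R_L = 1.425 Ω.
Then V_out = V_s · 1.425/(6.261 + 1.425) = 0.6729 V.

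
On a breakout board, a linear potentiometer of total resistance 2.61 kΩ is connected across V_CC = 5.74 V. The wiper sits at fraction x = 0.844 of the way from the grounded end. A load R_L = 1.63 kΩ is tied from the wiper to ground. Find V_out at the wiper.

V_out ≈ 4.00 V

The pot divides into 0.4072 kΩ above the wiper and 2.203 kΩ below.
R_L loads the lower segment: effective lower R = 0.9368 kΩ.
Loaded-divider output: V_out = 5.74 × 0.6970 = 4.001 V.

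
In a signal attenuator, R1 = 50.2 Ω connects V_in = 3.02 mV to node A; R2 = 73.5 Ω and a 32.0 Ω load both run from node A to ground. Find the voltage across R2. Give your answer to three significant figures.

R2 ‖ R_L = (73.5 × 32.0)/(73.5 + 32.0) = 22.29 Ω.
Now apply the divider: V_out = 3.02 × 0.3075 = 0.9287 mV.
(Unloaded it would be 1.79 mV; the load pulls it down.)

V_out ≈ 0.929 mV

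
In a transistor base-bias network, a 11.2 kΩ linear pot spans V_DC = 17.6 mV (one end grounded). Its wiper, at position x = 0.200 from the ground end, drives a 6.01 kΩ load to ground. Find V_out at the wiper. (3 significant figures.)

The pot divides into 8.960 kΩ above the wiper and 2.240 kΩ below.
Lower segment in parallel with the load: 2.240 ‖ 6.01 = 1.632 kΩ.
Loaded-divider output: V_out = 17.6 × 0.1541 = 2.712 mV.

V_out ≈ 2.71 mV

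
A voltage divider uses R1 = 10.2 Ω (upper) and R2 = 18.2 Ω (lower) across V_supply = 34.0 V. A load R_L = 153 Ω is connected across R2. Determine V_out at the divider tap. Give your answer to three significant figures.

R2 ‖ R_L = (18.2 × 153)/(18.2 + 153) = 16.27 Ω.
Then V_out = V_supply · R2'/(R1 + R2') = 34.0 × 16.27/26.47 = 20.90 V.

V_out ≈ 20.9 V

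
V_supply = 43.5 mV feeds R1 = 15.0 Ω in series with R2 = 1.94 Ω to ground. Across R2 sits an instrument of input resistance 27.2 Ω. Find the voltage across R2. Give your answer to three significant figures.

V_out ≈ 4.69 mV

First combine the lower leg with the load: R2 ‖ R_L = 1.811 Ω.
Now apply the divider: V_out = 43.5 × 0.1077 = 4.686 mV.
(Unloaded it would be 4.98 mV; the load pulls it down.)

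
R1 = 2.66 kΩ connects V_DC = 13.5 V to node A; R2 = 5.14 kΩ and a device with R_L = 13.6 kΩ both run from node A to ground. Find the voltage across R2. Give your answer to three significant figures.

The load sits in parallel with R2, giving an effective lower resistance R2' = R2·R_L/(R2+R_L) = 3.730 kΩ.
Then V_out = V_DC · R2'/(R1 + R2') = 13.5 × 3.730/6.390 = 7.880 V.

V_out ≈ 7.88 V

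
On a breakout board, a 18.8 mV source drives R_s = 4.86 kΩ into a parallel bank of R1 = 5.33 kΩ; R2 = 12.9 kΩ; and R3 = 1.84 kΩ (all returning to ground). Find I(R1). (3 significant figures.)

I ≈ 0.715 µA

Combine the parallel branches: R_p = (1/5.33 + 1/12.9 + 1/1.84)⁻¹ = 1.237 kΩ.
V_A by voltage divider: V_A = 18.8 × 1.237/(4.86 + 1.237) = 3.813 mV.
I(R1) = V_A / R1 = 3.813/5.33 = 0.7155 µA.
(Check via current divider: I_total = 3.084 µA; share G_k/ΣG = 0.2320 → same result.)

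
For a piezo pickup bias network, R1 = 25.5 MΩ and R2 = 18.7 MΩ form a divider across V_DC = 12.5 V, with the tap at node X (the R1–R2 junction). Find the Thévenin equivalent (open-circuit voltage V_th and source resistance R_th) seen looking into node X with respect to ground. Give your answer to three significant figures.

V_th is the unloaded tap voltage: V_DC · R2/(R1+R2) = 12.5 × 0.4231 = 5.288 V.
Zeroing V_DC shorts the top of R1 to ground, so R_th = R1 ‖ R2 = 10.79 MΩ.

V_th ≈ 5.29 V, R_th ≈ 10.8 MΩ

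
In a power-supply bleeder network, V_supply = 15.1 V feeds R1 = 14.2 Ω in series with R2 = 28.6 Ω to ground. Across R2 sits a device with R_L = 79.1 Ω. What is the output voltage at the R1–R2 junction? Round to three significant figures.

V_out ≈ 9.01 V

R2 ‖ R_L = (28.6 × 79.1)/(28.6 + 79.1) = 21.01 Ω.
Now apply the divider: V_out = 15.1 × 0.5967 = 9.009 V.
(Unloaded it would be 10.1 V; the load pulls it down.)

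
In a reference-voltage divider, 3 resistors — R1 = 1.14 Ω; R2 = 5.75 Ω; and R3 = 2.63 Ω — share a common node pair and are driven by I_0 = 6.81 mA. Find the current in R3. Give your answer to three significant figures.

Conductances: ΣG = 1/1.14 + 1/5.75 + 1/2.63 = 1.431 (1/Ω).
R3 takes the fraction G_k/ΣG = 0.3802/1.431 = 0.2656, so I = 6.81 × 0.2656 = 1.809 mA.

I ≈ 1.81 mA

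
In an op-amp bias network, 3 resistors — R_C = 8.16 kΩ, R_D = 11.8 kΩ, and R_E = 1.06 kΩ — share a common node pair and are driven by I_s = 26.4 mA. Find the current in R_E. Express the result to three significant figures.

I ≈ 21.6 mA

ΣG = 1/8.16 + 1/11.8 + 1/1.06 = 1.151.
By the current-divider rule, I = I_s · G_k/ΣG = 26.4 × 0.8199 = 21.64 mA.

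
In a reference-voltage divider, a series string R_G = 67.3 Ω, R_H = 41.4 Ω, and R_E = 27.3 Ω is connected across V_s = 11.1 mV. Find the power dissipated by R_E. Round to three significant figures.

Series current I = V_s/ΣR = 11.1/136.0 = 0.08162 mA.
P = I²R = 0.006661 × 27.3 = 0.1819 µW.

P ≈ 0.182 µW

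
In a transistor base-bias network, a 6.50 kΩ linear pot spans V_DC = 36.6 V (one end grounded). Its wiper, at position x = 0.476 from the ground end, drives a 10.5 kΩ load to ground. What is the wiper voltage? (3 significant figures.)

V_out ≈ 15.1 V

Lower segment x·R_p = 3.094 kΩ; upper segment (1−x)·R_p = 3.406 kΩ.
(x·R_p) ‖ R_L = 2.390 kΩ.
Then V_out = V_DC · 2.390/(3.406 + 2.390) = 15.09 V.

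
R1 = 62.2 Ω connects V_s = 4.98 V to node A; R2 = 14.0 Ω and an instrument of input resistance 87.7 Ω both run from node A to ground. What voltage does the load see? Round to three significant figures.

First combine the lower leg with the load: R2 ‖ R_L = 12.07 Ω.
Now apply the divider: V_out = 4.98 × 0.1625 = 0.8095 V.
(Unloaded it would be 0.915 V; the load pulls it down.)

V_out ≈ 0.809 V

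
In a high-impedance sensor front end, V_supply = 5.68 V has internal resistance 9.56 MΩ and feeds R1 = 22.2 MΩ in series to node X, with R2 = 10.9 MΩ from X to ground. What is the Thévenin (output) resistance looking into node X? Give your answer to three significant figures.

R1' = 9.56 + 22.2 = 31.76 MΩ (source resistance + R1).
Zeroing V_supply shorts the top of R1' to ground, so R_th = R1' ‖ R2 = 8.115 MΩ.

R_th ≈ 8.11 MΩ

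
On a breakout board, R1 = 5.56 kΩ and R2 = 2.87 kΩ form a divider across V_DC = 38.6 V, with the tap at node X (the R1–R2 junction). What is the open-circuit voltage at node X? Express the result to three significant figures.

With X open, the divider is unloaded: V_th = 38.6 × 2.87/8.430 = 13.14 V.

V_th ≈ 13.1 V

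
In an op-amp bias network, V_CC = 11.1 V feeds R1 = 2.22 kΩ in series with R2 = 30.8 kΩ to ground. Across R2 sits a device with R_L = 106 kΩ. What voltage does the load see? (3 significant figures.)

V_out ≈ 10.2 V

First combine the lower leg with the load: R2 ‖ R_L = 23.87 kΩ.
Then V_out = V_CC · R2'/(R1 + R2') = 11.1 × 23.87/26.09 = 10.16 V.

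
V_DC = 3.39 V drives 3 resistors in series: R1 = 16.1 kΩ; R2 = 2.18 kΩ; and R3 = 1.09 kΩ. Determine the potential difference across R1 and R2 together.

Series total: ΣR = 16.1 + 2.18 + 1.09 = 19.37 kΩ.
R_{R1..R2} = 16.1 + 2.18 = 18.28 kΩ.
By the voltage-divider rule, V = 3.39 × 18.28/19.37 = 3.199 V.

V ≈ 3.20 V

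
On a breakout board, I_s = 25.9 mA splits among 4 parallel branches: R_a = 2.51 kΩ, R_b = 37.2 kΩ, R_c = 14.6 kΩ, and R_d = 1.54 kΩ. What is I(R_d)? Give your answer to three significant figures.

I ≈ 14.7 mA

Conductances: ΣG = 1/2.51 + 1/37.2 + 1/14.6 + 1/1.54 = 1.143 (1/kΩ).
By the current-divider rule, I = I_s · G_k/ΣG = 25.9 × 0.5680 = 14.71 mA.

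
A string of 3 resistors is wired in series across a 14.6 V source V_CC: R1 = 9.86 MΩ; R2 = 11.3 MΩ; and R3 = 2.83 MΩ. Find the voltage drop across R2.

ΣR = 9.86 + 11.3 + 2.83 = 23.99 MΩ.
Voltage divider: V = V_CC · (11.30 / 23.99) = 14.6 × 0.4710 = 6.877 V.

V ≈ 6.88 V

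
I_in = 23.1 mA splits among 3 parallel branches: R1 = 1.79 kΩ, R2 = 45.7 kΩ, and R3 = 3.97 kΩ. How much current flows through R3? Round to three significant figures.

ΣG = 1/1.79 + 1/45.7 + 1/3.97 = 0.8324.
R3 takes the fraction G_k/ΣG = 0.2519/0.8324 = 0.3026, so I = 23.1 × 0.3026 = 6.990 mA.

I ≈ 6.99 mA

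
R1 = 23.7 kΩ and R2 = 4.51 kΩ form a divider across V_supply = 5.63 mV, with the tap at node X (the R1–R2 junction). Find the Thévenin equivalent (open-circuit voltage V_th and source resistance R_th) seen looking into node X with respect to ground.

V_th ≈ 0.900 mV, R_th ≈ 3.79 kΩ

With X open, the divider is unloaded: V_th = 5.63 × 4.51/28.21 = 0.9001 mV.
Zeroing V_supply shorts the top of R1 to ground, so R_th = R1 ‖ R2 = 3.789 kΩ.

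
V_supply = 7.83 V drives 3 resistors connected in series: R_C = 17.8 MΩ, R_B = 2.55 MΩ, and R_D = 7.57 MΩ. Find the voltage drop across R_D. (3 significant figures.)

ΣR = 17.8 + 2.55 + 7.57 = 27.92 MΩ.
By the voltage-divider rule, V = 7.83 × 7.570/27.92 = 2.123 V.

V ≈ 2.12 V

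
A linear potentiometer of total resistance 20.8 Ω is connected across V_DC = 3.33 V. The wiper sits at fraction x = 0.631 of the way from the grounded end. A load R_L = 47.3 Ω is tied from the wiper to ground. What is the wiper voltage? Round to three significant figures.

V_out ≈ 1.91 V

The pot divides into 7.675 Ω above the wiper and 13.12 Ω below.
Lower segment in parallel with the load: 13.12 ‖ 47.3 = 10.27 Ω.
V_out = 3.33 × 10.27/(7.675 + 10.27) = 1.906 V.
(Unloaded: V_out = x·V_DC = 2.10 V.)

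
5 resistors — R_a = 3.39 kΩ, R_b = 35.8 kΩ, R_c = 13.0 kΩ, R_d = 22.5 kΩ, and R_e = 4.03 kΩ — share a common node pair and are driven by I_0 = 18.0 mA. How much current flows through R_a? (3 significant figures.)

ΣG = 1/3.39 + 1/35.8 + 1/13.0 + 1/22.5 + 1/4.03 = 0.6924.
Current divider: I(R_a) = I_0 · G_k/ΣG = 18.0 × (0.2950/0.6924) = 18.0 × 0.4260 = 7.668 mA.

I ≈ 7.67 mA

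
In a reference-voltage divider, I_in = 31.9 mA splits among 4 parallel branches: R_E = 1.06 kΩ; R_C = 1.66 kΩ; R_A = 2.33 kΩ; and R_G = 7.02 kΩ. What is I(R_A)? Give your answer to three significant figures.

Total conductance ΣG = 1/1.06 + 1/1.66 + 1/2.33 + 1/7.02 = 2.117 (units of 1/kΩ).
R_A takes the fraction G_k/ΣG = 0.4292/2.117 = 0.2027, so I = 31.9 × 0.2027 = 6.466 mA.

I ≈ 6.47 mA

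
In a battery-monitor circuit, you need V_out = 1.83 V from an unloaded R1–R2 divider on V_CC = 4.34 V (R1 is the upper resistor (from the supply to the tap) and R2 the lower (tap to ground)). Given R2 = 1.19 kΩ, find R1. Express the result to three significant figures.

V_out/V_CC = R2/(R1+R2) = 0.4217.
Rearranging, R1 = R2·(1−k)/k = 1.19 × 1.372 = 1.632 kΩ.

R1 ≈ 1.63 kΩ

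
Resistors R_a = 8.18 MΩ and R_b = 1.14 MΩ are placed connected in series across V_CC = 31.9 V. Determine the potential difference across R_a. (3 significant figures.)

V ≈ 28.0 V

Total series resistance ΣR = 8.18 + 1.14 = 9.320 MΩ.
By the voltage-divider rule, V = 31.9 × 8.180/9.320 = 28.00 V.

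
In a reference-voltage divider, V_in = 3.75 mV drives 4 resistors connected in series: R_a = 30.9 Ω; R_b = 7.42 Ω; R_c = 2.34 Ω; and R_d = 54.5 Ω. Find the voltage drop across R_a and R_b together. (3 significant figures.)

V ≈ 1.51 mV

ΣR = 30.9 + 7.42 + 2.34 + 54.5 = 95.16 Ω.
R_{R_a..R_b} = 30.9 + 7.42 = 38.32 Ω.
By the voltage-divider rule, V = 3.75 × 38.32/95.16 = 1.510 mV.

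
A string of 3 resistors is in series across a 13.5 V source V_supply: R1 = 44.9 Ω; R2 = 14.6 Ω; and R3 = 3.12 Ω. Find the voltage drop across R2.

ΣR = 44.9 + 14.6 + 3.12 = 62.62 Ω.
Voltage divider: V = V_supply · (14.60 / 62.62) = 13.5 × 0.2332 = 3.148 V.

V ≈ 3.15 V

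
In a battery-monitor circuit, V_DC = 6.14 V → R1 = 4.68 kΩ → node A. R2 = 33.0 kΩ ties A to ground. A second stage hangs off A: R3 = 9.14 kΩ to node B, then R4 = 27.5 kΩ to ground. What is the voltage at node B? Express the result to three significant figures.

V_B ≈ 3.63 V

The second stage (R3 + R4 = 36.64 kΩ) loads node A in parallel with R2.
R2 ‖ (R3+R4) = 17.36 kΩ.
V_A = 6.14 × 17.36/(4.68 + 17.36) = 4.836 V.
Stage 2 is unloaded, so V_B = V_A · R4/(R3+R4) = 4.836 × 27.5/36.64 = 3.630 V.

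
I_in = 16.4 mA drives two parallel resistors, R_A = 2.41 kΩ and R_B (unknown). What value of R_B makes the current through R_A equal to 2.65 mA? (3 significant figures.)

R_B ≈ 0.464 kΩ

The fraction through R_A equals R_B/(R_A+R_B).
With f = 0.1616, R_B = R_A · f/(1−f) = 2.41 × 0.1927 = 0.4645 kΩ.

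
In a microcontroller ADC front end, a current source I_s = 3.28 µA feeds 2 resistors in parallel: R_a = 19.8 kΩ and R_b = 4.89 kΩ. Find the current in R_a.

I ≈ 0.650 µA

Two-branch current divider: I_k = I_s · R_other/(R_1 + R_2).
So I = 3.28 × 4.89/24.69 = 0.6496 µA.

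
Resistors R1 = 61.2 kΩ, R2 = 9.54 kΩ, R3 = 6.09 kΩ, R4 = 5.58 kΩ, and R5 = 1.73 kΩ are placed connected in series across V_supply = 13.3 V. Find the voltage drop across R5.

V ≈ 0.273 V

Series total: ΣR = 61.2 + 9.54 + 6.09 + 5.58 + 1.73 = 84.14 kΩ.
Voltage divider: V = V_supply · (1.730 / 84.14) = 13.3 × 0.02056 = 0.2735 V.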